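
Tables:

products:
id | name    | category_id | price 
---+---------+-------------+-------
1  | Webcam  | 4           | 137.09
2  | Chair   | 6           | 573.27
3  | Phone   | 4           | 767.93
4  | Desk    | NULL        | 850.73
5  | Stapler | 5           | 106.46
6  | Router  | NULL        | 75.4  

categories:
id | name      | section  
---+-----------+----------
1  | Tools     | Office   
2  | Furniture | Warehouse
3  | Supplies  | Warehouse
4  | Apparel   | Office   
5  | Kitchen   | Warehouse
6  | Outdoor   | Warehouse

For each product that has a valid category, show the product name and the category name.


INNER JOIN keeps only products rows whose category_id matches an id in categories. Walk through each product:
  - product 1 (Webcam): category_id=4 -> matches Apparel
  - product 2 (Chair): category_id=6 -> matches Outdoor
  - product 3 (Phone): category_id=4 -> matches Apparel
  - product 4 (Desk): category_id=NULL, no match -> dropped
  - product 5 (Stapler): category_id=5 -> matches Kitchen
  - product 6 (Router): category_id=NULL, no match -> dropped
So 2 of 6 rows are dropped.

SQL:
SELECT a.name, b.name AS category
FROM products a
INNER JOIN categories b ON a.category_id = b.id

Result:
name    | category
--------+---------
Webcam  | Apparel 
Chair   | Outdoor 
Phone   | Apparel 
Stapler | Kitchen 


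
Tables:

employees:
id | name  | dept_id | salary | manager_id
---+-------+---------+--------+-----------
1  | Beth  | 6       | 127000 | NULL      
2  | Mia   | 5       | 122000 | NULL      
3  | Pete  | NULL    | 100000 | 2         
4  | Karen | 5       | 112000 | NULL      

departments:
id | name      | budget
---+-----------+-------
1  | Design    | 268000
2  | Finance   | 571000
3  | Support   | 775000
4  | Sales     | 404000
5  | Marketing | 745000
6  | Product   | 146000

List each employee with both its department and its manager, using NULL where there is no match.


Two LEFT JOINs from the same base table employees: one to departments via dept_id, one to employees itself via manager_id. Both are LEFT so every employee is preserved.
Match against departments:
  - employee 1 (Beth): dept_id=6 -> matches Product
  - employee 2 (Mia): dept_id=5 -> matches Marketing
  - employee 3 (Pete): dept_id=NULL, no match -> kept with NULL
  - employee 4 (Karen): dept_id=5 -> matches Marketing
Match against employees (self):
  - employee 1 (Beth): manager_id=NULL -> NULL
  - employee 2 (Mia): manager_id=NULL -> NULL
  - employee 3 (Pete): manager_id=2 -> Mia
  - employee 4 (Karen): manager_id=NULL -> NULL

SQL:
SELECT a.name, b.name AS department, c.name AS manager
FROM employees a
LEFT JOIN departments b ON a.dept_id = b.id
LEFT JOIN employees c ON a.manager_id = c.id

Result:
name  | department | manager
------+------------+--------
Beth  | Product    | NULL   
Mia   | Marketing  | NULL   
Pete  | NULL       | Mia    
Karen | Marketing  | NULL   


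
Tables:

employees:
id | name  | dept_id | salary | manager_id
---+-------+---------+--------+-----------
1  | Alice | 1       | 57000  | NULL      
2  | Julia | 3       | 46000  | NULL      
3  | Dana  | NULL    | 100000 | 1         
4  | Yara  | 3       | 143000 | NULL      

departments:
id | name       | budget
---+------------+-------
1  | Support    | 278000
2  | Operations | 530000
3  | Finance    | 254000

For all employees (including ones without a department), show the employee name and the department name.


LEFT JOIN keeps every row from employees (the left table); where dept_id has no match in departments, the department columns become NULL. Walk through each employee:
  - employee 1 (Alice): dept_id=1 -> matches Support
  - employee 2 (Julia): dept_id=3 -> matches Finance
  - employee 3 (Dana): dept_id=NULL, no match -> kept with NULL
  - employee 4 (Yara): dept_id=3 -> matches Finance
All 4 rows appear; 1 has NULL department.

SQL:
SELECT a.name, b.name AS department
FROM employees a
LEFT JOIN departments b ON a.dept_id = b.id

Result:
name  | department
------+-----------
Alice | Support   
Julia | Finance   
Dana  | NULL      
Yara  | Finance   


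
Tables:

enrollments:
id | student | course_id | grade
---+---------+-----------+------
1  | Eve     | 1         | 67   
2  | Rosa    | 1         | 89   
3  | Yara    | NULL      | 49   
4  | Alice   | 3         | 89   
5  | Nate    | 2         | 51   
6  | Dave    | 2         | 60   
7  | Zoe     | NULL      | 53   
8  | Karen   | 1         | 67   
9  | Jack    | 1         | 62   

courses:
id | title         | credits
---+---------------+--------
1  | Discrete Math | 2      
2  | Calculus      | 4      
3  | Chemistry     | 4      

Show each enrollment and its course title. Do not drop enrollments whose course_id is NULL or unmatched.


LEFT JOIN keeps every row from enrollments (the left table); where course_id has no match in courses, the course columns become NULL. Walk through each enrollment:
  - enrollment 1 (Eve): course_id=1 -> matches Discrete Math
  - enrollment 2 (Rosa): course_id=1 -> matches Discrete Math
  - enrollment 3 (Yara): course_id=NULL, no match -> kept with NULL
  - enrollment 4 (Alice): course_id=3 -> matches Chemistry
  - enrollment 5 (Nate): course_id=2 -> matches Calculus
  - enrollment 6 (Dave): course_id=2 -> matches Calculus
  - enrollment 7 (Zoe): course_id=NULL, no match -> kept with NULL
  - enrollment 8 (Karen): course_id=1 -> matches Discrete Math
  - enrollment 9 (Jack): course_id=1 -> matches Discrete Math
All 9 rows appear; 2 have NULL course.

SQL:
SELECT a.student, b.title AS course
FROM enrollments a
LEFT JOIN courses b ON a.course_id = b.id

Result:
student | course       
--------+--------------
Eve     | Discrete Math
Rosa    | Discrete Math
Yara    | NULL         
Alice   | Chemistry    
Nate    | Calculus     
Dave    | Calculus     
Zoe     | NULL         
Karen   | Discrete Math
Jack    | Discrete Math


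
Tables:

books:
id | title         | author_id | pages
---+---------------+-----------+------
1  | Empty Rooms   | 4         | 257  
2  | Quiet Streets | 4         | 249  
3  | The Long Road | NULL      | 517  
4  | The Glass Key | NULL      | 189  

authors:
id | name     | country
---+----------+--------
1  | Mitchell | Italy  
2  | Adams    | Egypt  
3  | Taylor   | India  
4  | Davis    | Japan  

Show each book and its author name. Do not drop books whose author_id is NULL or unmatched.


LEFT JOIN keeps every row from books (the left table); where author_id has no match in authors, the author columns become NULL. Walk through each book:
  - book 1 (Empty Rooms): author_id=4 -> matches Davis
  - book 2 (Quiet Streets): author_id=4 -> matches Davis
  - book 3 (The Long Road): author_id=NULL, no match -> kept with NULL
  - book 4 (The Glass Key): author_id=NULL, no match -> kept with NULL
All 4 rows appear; 2 have NULL author.

SQL:
SELECT a.title, b.name AS author
FROM books a
LEFT JOIN authors b ON a.author_id = b.id

Result:
title         | author
--------------+-------
Empty Rooms   | Davis 
Quiet Streets | Davis 
The Long Road | NULL  
The Glass Key | NULL  


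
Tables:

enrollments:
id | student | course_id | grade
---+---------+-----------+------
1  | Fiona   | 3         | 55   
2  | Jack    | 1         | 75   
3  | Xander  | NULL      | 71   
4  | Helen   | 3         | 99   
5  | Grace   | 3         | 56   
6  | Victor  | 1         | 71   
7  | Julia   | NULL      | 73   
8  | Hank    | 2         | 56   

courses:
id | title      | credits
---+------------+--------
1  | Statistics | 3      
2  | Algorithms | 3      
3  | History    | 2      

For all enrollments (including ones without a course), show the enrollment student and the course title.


LEFT JOIN keeps every row from enrollments (the left table); where course_id has no match in courses, the course columns become NULL. Walk through each enrollment:
  - enrollment 1 (Fiona): course_id=3 -> matches History
  - enrollment 2 (Jack): course_id=1 -> matches Statistics
  - enrollment 3 (Xander): course_id=NULL, no match -> kept with NULL
  - enrollment 4 (Helen): course_id=3 -> matches History
  - enrollment 5 (Grace): course_id=3 -> matches History
  - enrollment 6 (Victor): course_id=1 -> matches Statistics
  - enrollment 7 (Julia): course_id=NULL, no match -> kept with NULL
  - enrollment 8 (Hank): course_id=2 -> matches Algorithms
All 8 rows appear; 2 have NULL course.

SQL:
SELECT a.student, b.title AS course
FROM enrollments a
LEFT JOIN courses b ON a.course_id = b.id

Result:
student | course    
--------+-----------
Fiona   | History   
Jack    | Statistics
Xander  | NULL      
Helen   | History   
Grace   | History   
Victor  | Statistics
Julia   | NULL      
Hank    | Algorithms


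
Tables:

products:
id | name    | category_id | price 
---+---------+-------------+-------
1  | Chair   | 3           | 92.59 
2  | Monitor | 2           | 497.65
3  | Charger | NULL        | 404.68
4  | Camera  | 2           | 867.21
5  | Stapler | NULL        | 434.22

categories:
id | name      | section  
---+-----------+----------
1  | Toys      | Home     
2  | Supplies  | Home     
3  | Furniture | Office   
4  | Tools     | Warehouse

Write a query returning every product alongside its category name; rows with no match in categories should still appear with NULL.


LEFT JOIN keeps every row from products (the left table); where category_id has no match in categories, the category columns become NULL. Walk through each product:
  - product 1 (Chair): category_id=3 -> matches Furniture
  - product 2 (Monitor): category_id=2 -> matches Supplies
  - product 3 (Charger): category_id=NULL, no match -> kept with NULL
  - product 4 (Camera): category_id=2 -> matches Supplies
  - product 5 (Stapler): category_id=NULL, no match -> kept with NULL
All 5 rows appear; 2 have NULL category.

SQL:
SELECT a.name, b.name AS category
FROM products a
LEFT JOIN categories b ON a.category_id = b.id

Result:
name    | category 
--------+----------
Chair   | Furniture
Monitor | Supplies 
Charger | NULL     
Camera  | Supplies 
Stapler | NULL     


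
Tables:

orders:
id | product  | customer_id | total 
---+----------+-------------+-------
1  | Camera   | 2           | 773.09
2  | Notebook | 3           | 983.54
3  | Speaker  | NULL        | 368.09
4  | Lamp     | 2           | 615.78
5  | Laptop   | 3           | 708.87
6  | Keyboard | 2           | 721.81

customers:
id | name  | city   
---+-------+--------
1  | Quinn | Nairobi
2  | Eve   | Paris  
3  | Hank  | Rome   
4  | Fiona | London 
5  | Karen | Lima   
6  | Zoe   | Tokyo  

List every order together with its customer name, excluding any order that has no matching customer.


INNER JOIN keeps only orders rows whose customer_id matches an id in customers. Walk through each order:
  - order 1 (Camera): customer_id=2 -> matches Eve
  - order 2 (Notebook): customer_id=3 -> matches Hank
  - order 3 (Speaker): customer_id=NULL, no match -> dropped
  - order 4 (Lamp): customer_id=2 -> matches Eve
  - order 5 (Laptop): customer_id=3 -> matches Hank
  - order 6 (Keyboard): customer_id=2 -> matches Eve
So 1 of 6 rows is dropped.

SQL:
SELECT a.product, b.name AS customer
FROM orders a
INNER JOIN customers b ON a.customer_id = b.id

Result:
product  | customer
---------+---------
Camera   | Eve     
Notebook | Hank    
Lamp     | Eve     
Laptop   | Hank    
Keyboard | Eve     


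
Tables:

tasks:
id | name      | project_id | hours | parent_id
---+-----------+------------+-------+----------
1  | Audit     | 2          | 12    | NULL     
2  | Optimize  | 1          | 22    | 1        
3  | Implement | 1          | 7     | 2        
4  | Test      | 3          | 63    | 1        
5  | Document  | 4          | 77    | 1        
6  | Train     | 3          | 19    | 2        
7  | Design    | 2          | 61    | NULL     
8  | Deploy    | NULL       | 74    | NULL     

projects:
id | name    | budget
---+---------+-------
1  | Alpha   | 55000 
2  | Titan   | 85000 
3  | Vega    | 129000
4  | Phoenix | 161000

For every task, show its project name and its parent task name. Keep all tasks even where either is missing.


Two LEFT JOINs from the same base table tasks: one to projects via project_id, one to tasks itself via parent_id. Both are LEFT so every task is preserved.
Match against projects:
  - task 1 (Audit): project_id=2 -> matches Titan
  - task 2 (Optimize): project_id=1 -> matches Alpha
  - task 3 (Implement): project_id=1 -> matches Alpha
  - task 4 (Test): project_id=3 -> matches Vega
  - task 5 (Document): project_id=4 -> matches Phoenix
  - task 6 (Train): project_id=3 -> matches Vega
  - task 7 (Design): project_id=2 -> matches Titan
  - task 8 (Deploy): project_id=NULL, no match -> kept with NULL
Match against tasks (self):
  - task 1 (Audit): parent_id=NULL -> NULL
  - task 2 (Optimize): parent_id=1 -> Audit
  - task 3 (Implement): parent_id=2 -> Optimize
  - task 4 (Test): parent_id=1 -> Audit
  - task 5 (Document): parent_id=1 -> Audit
  - task 6 (Train): parent_id=2 -> Optimize
  - task 7 (Design): parent_id=NULL -> NULL
  - task 8 (Deploy): parent_id=NULL -> NULL

SQL:
SELECT a.name, b.name AS project, c.name AS parent
FROM tasks a
LEFT JOIN projects b ON a.project_id = b.id
LEFT JOIN tasks c ON a.parent_id = c.id

Result:
name      | project | parent  
----------+---------+---------
Audit     | Titan   | NULL    
Optimize  | Alpha   | Audit   
Implement | Alpha   | Optimize
Test      | Vega    | Audit   
Document  | Phoenix | Audit   
Train     | Vega    | Optimize
Design    | Titan   | NULL    
Deploy    | NULL    | NULL    


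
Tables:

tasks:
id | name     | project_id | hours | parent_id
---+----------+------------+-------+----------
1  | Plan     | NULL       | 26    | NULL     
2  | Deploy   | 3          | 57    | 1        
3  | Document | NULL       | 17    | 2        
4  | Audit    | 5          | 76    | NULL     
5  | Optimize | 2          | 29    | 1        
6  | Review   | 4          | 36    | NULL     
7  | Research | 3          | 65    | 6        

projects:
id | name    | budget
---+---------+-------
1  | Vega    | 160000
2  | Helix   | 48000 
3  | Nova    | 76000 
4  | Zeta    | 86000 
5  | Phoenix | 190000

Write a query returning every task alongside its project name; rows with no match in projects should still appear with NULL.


LEFT JOIN keeps every row from tasks (the left table); where project_id has no match in projects, the project columns become NULL. Walk through each task:
  - task 1 (Plan): project_id=NULL, no match -> kept with NULL
  - task 2 (Deploy): project_id=3 -> matches Nova
  - task 3 (Document): project_id=NULL, no match -> kept with NULL
  - task 4 (Audit): project_id=5 -> matches Phoenix
  - task 5 (Optimize): project_id=2 -> matches Helix
  - task 6 (Review): project_id=4 -> matches Zeta
  - task 7 (Research): project_id=3 -> matches Nova
All 7 rows appear; 2 have NULL project.

SQL:
SELECT a.name, b.name AS project
FROM tasks a
LEFT JOIN projects b ON a.project_id = b.id

Result:
name     | project
---------+--------
Plan     | NULL   
Deploy   | Nova   
Document | NULL   
Audit    | Phoenix
Optimize | Helix  
Review   | Zeta   
Research | Nova   


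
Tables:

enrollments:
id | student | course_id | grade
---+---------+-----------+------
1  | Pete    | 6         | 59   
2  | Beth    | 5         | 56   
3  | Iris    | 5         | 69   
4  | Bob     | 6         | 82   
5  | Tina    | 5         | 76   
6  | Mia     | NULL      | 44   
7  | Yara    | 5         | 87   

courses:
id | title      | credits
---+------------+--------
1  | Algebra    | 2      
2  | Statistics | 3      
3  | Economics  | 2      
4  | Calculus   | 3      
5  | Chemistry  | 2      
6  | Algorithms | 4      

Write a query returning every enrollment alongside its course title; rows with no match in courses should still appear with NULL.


LEFT JOIN keeps every row from enrollments (the left table); where course_id has no match in courses, the course columns become NULL. Walk through each enrollment:
  - enrollment 1 (Pete): course_id=6 -> matches Algorithms
  - enrollment 2 (Beth): course_id=5 -> matches Chemistry
  - enrollment 3 (Iris): course_id=5 -> matches Chemistry
  - enrollment 4 (Bob): course_id=6 -> matches Algorithms
  - enrollment 5 (Tina): course_id=5 -> matches Chemistry
  - enrollment 6 (Mia): course_id=NULL, no match -> kept with NULL
  - enrollment 7 (Yara): course_id=5 -> matches Chemistry
All 7 rows appear; 1 has NULL course.

SQL:
SELECT a.student, b.title AS course
FROM enrollments a
LEFT JOIN courses b ON a.course_id = b.id

Result:
student | course    
--------+-----------
Pete    | Algorithms
Beth    | Chemistry 
Iris    | Chemistry 
Bob     | Algorithms
Tina    | Chemistry 
Mia     | NULL      
Yara    | Chemistry 


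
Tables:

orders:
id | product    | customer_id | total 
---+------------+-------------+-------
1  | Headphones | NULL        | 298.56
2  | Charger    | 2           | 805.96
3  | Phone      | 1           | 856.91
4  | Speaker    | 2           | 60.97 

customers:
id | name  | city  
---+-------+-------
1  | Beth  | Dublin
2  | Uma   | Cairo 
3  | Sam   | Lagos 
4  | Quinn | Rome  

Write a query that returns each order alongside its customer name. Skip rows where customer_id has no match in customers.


INNER JOIN keeps only orders rows whose customer_id matches an id in customers. Walk through each order:
  - order 1 (Headphones): customer_id=NULL, no match -> dropped
  - order 2 (Charger): customer_id=2 -> matches Uma
  - order 3 (Phone): customer_id=1 -> matches Beth
  - order 4 (Speaker): customer_id=2 -> matches Uma
So 1 of 4 rows is dropped.

SQL:
SELECT a.product, b.name AS customer
FROM orders a
INNER JOIN customers b ON a.customer_id = b.id

Result:
product | customer
--------+---------
Charger | Uma     
Phone   | Beth    
Speaker | Uma     


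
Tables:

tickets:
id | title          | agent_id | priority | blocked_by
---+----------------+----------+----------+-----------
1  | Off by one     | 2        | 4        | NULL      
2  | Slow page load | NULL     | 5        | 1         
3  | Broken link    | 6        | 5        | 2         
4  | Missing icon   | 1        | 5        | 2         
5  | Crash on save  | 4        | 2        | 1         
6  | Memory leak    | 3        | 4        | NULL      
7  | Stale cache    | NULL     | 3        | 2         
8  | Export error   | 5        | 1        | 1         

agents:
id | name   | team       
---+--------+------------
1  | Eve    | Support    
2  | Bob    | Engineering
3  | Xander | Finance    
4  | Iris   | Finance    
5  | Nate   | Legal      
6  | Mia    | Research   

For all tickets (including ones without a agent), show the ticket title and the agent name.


LEFT JOIN keeps every row from tickets (the left table); where agent_id has no match in agents, the agent columns become NULL. Walk through each ticket:
  - ticket 1 (Off by one): agent_id=2 -> matches Bob
  - ticket 2 (Slow page load): agent_id=NULL, no match -> kept with NULL
  - ticket 3 (Broken link): agent_id=6 -> matches Mia
  - ticket 4 (Missing icon): agent_id=1 -> matches Eve
  - ticket 5 (Crash on save): agent_id=4 -> matches Iris
  - ticket 6 (Memory leak): agent_id=3 -> matches Xander
  - ticket 7 (Stale cache): agent_id=NULL, no match -> kept with NULL
  - ticket 8 (Export error): agent_id=5 -> matches Nate
All 8 rows appear; 2 have NULL agent.

SQL:
SELECT a.title, b.name AS agent
FROM tickets a
LEFT JOIN agents b ON a.agent_id = b.id

Result:
title          | agent 
---------------+-------
Off by one     | Bob   
Slow page load | NULL  
Broken link    | Mia   
Missing icon   | Eve   
Crash on save  | Iris  
Memory leak    | Xander
Stale cache    | NULL  
Export error   | Nate  


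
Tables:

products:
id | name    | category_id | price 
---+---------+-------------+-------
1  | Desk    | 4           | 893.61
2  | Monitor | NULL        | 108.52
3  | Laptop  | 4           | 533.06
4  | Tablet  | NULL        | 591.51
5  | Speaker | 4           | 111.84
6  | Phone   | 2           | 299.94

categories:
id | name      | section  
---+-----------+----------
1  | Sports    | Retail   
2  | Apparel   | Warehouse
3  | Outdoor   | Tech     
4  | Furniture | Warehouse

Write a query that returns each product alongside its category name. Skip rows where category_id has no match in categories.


INNER JOIN keeps only products rows whose category_id matches an id in categories. Walk through each product:
  - product 1 (Desk): category_id=4 -> matches Furniture
  - product 2 (Monitor): category_id=NULL, no match -> dropped
  - product 3 (Laptop): category_id=4 -> matches Furniture
  - product 4 (Tablet): category_id=NULL, no match -> dropped
  - product 5 (Speaker): category_id=4 -> matches Furniture
  - product 6 (Phone): category_id=2 -> matches Apparel
So 2 of 6 rows are dropped.

SQL:
SELECT a.name, b.name AS category
FROM products a
INNER JOIN categories b ON a.category_id = b.id

Result:
name    | category 
--------+----------
Desk    | Furniture
Laptop  | Furniture
Speaker | Furniture
Phone   | Apparel  


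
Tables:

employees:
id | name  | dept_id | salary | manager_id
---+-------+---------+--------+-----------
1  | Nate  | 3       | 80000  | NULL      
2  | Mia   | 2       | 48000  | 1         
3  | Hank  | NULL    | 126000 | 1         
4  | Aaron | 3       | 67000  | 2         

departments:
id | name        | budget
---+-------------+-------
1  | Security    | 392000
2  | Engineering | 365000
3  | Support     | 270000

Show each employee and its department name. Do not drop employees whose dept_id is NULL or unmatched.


LEFT JOIN keeps every row from employees (the left table); where dept_id has no match in departments, the department columns become NULL. Walk through each employee:
  - employee 1 (Nate): dept_id=3 -> matches Support
  - employee 2 (Mia): dept_id=2 -> matches Engineering
  - employee 3 (Hank): dept_id=NULL, no match -> kept with NULL
  - employee 4 (Aaron): dept_id=3 -> matches Support
All 4 rows appear; 1 has NULL department.

SQL:
SELECT a.name, b.name AS department
FROM employees a
LEFT JOIN departments b ON a.dept_id = b.id

Result:
name  | department 
------+------------
Nate  | Support    
Mia   | Engineering
Hank  | NULL       
Aaron | Support    


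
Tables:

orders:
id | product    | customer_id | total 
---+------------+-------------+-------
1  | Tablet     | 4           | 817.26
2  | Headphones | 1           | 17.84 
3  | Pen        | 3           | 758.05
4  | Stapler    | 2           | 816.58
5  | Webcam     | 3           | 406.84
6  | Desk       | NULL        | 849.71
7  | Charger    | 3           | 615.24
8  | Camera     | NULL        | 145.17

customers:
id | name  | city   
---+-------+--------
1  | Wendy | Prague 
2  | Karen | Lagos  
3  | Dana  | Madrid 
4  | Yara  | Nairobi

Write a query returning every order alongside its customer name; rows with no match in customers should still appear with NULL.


LEFT JOIN keeps every row from orders (the left table); where customer_id has no match in customers, the customer columns become NULL. Walk through each order:
  - order 1 (Tablet): customer_id=4 -> matches Yara
  - order 2 (Headphones): customer_id=1 -> matches Wendy
  - order 3 (Pen): customer_id=3 -> matches Dana
  - order 4 (Stapler): customer_id=2 -> matches Karen
  - order 5 (Webcam): customer_id=3 -> matches Dana
  - order 6 (Desk): customer_id=NULL, no match -> kept with NULL
  - order 7 (Charger): customer_id=3 -> matches Dana
  - order 8 (Camera): customer_id=NULL, no match -> kept with NULL
All 8 rows appear; 2 have NULL customer.

SQL:
SELECT a.product, b.name AS customer
FROM orders a
LEFT JOIN customers b ON a.customer_id = b.id

Result:
product    | customer
-----------+---------
Tablet     | Yara    
Headphones | Wendy   
Pen        | Dana    
Stapler    | Karen   
Webcam     | Dana    
Desk       | NULL    
Charger    | Dana    
Camera     | NULL    


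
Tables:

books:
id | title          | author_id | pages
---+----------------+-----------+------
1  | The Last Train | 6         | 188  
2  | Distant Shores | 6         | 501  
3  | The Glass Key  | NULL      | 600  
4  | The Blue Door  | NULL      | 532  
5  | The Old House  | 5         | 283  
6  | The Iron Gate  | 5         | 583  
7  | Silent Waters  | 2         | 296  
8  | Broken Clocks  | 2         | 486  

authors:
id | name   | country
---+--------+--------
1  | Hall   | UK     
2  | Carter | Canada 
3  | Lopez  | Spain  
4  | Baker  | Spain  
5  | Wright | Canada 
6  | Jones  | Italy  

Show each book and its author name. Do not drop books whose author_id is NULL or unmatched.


LEFT JOIN keeps every row from books (the left table); where author_id has no match in authors, the author columns become NULL. Walk through each book:
  - book 1 (The Last Train): author_id=6 -> matches Jones
  - book 2 (Distant Shores): author_id=6 -> matches Jones
  - book 3 (The Glass Key): author_id=NULL, no match -> kept with NULL
  - book 4 (The Blue Door): author_id=NULL, no match -> kept with NULL
  - book 5 (The Old House): author_id=5 -> matches Wright
  - book 6 (The Iron Gate): author_id=5 -> matches Wright
  - book 7 (Silent Waters): author_id=2 -> matches Carter
  - book 8 (Broken Clocks): author_id=2 -> matches Carter
All 8 rows appear; 2 have NULL author.

SQL:
SELECT a.title, b.name AS author
FROM books a
LEFT JOIN authors b ON a.author_id = b.id

Result:
title          | author
---------------+-------
The Last Train | Jones 
Distant Shores | Jones 
The Glass Key  | NULL  
The Blue Door  | NULL  
The Old House  | Wright
The Iron Gate  | Wright
Silent Waters  | Carter
Broken Clocks  | Carter


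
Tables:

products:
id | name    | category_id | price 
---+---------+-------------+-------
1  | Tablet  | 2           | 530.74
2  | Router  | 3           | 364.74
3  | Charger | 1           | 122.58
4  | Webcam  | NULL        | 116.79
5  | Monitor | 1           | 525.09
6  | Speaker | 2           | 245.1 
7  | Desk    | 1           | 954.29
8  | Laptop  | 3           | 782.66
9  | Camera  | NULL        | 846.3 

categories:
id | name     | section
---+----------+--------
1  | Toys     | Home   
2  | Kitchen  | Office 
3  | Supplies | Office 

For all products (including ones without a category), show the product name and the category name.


LEFT JOIN keeps every row from products (the left table); where category_id has no match in categories, the category columns become NULL. Walk through each product:
  - product 1 (Tablet): category_id=2 -> matches Kitchen
  - product 2 (Router): category_id=3 -> matches Supplies
  - product 3 (Charger): category_id=1 -> matches Toys
  - product 4 (Webcam): category_id=NULL, no match -> kept with NULL
  - product 5 (Monitor): category_id=1 -> matches Toys
  - product 6 (Speaker): category_id=2 -> matches Kitchen
  - product 7 (Desk): category_id=1 -> matches Toys
  - product 8 (Laptop): category_id=3 -> matches Supplies
  - product 9 (Camera): category_id=NULL, no match -> kept with NULL
All 9 rows appear; 2 have NULL category.

SQL:
SELECT a.name, b.name AS category
FROM products a
LEFT JOIN categories b ON a.category_id = b.id

Result:
name    | category
--------+---------
Tablet  | Kitchen 
Router  | Supplies
Charger | Toys    
Webcam  | NULL    
Monitor | Toys    
Speaker | Kitchen 
Desk    | Toys    
Laptop  | Supplies
Camera  | NULL    


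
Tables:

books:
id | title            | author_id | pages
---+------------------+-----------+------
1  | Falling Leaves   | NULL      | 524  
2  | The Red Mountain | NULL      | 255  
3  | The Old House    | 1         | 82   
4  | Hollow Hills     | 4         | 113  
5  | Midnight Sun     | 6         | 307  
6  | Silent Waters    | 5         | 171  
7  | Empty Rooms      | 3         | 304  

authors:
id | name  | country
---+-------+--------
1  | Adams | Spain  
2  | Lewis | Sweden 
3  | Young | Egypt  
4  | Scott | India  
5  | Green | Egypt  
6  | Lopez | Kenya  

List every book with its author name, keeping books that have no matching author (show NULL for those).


LEFT JOIN keeps every row from books (the left table); where author_id has no match in authors, the author columns become NULL. Walk through each book:
  - book 1 (Falling Leaves): author_id=NULL, no match -> kept with NULL
  - book 2 (The Red Mountain): author_id=NULL, no match -> kept with NULL
  - book 3 (The Old House): author_id=1 -> matches Adams
  - book 4 (Hollow Hills): author_id=4 -> matches Scott
  - book 5 (Midnight Sun): author_id=6 -> matches Lopez
  - book 6 (Silent Waters): author_id=5 -> matches Green
  - book 7 (Empty Rooms): author_id=3 -> matches Young
All 7 rows appear; 2 have NULL author.

SQL:
SELECT a.title, b.name AS author
FROM books a
LEFT JOIN authors b ON a.author_id = b.id

Result:
title            | author
-----------------+-------
Falling Leaves   | NULL  
The Red Mountain | NULL  
The Old House    | Adams 
Hollow Hills     | Scott 
Midnight Sun     | Lopez 
Silent Waters    | Green 
Empty Rooms      | Young 


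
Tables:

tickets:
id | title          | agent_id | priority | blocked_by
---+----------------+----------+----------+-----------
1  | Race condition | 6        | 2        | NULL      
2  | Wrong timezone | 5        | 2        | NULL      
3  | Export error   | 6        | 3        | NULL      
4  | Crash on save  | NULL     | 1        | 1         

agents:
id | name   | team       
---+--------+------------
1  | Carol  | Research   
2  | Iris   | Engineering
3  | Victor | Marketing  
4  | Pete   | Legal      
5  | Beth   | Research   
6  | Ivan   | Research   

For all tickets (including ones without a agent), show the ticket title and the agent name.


LEFT JOIN keeps every row from tickets (the left table); where agent_id has no match in agents, the agent columns become NULL. Walk through each ticket:
  - ticket 1 (Race condition): agent_id=6 -> matches Ivan
  - ticket 2 (Wrong timezone): agent_id=5 -> matches Beth
  - ticket 3 (Export error): agent_id=6 -> matches Ivan
  - ticket 4 (Crash on save): agent_id=NULL, no match -> kept with NULL
All 4 rows appear; 1 has NULL agent.

SQL:
SELECT a.title, b.name AS agent
FROM tickets a
LEFT JOIN agents b ON a.agent_id = b.id

Result:
title          | agent
---------------+------
Race condition | Ivan 
Wrong timezone | Beth 
Export error   | Ivan 
Crash on save  | NULL 


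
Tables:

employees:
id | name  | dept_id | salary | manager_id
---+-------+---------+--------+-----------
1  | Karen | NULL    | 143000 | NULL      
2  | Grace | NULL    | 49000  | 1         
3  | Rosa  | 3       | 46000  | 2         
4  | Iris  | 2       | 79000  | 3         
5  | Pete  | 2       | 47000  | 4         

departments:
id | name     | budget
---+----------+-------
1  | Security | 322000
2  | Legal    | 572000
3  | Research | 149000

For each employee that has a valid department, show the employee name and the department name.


INNER JOIN keeps only employees rows whose dept_id matches an id in departments. Walk through each employee:
  - employee 1 (Karen): dept_id=NULL, no match -> dropped
  - employee 2 (Grace): dept_id=NULL, no match -> dropped
  - employee 3 (Rosa): dept_id=3 -> matches Research
  - employee 4 (Iris): dept_id=2 -> matches Legal
  - employee 5 (Pete): dept_id=2 -> matches Legal
So 2 of 5 rows are dropped.

SQL:
SELECT a.name, b.name AS department
FROM employees a
INNER JOIN departments b ON a.dept_id = b.id

Result:
name | department
-----+-----------
Rosa | Research  
Iris | Legal     
Pete | Legal     


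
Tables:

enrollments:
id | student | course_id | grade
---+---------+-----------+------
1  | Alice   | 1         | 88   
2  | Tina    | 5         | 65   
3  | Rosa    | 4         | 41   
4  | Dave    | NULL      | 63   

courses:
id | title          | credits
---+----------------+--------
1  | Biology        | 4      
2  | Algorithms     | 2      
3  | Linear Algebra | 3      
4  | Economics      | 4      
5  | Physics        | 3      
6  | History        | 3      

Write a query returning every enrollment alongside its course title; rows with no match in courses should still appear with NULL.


LEFT JOIN keeps every row from enrollments (the left table); where course_id has no match in courses, the course columns become NULL. Walk through each enrollment:
  - enrollment 1 (Alice): course_id=1 -> matches Biology
  - enrollment 2 (Tina): course_id=5 -> matches Physics
  - enrollment 3 (Rosa): course_id=4 -> matches Economics
  - enrollment 4 (Dave): course_id=NULL, no match -> kept with NULL
All 4 rows appear; 1 has NULL course.

SQL:
SELECT a.student, b.title AS course
FROM enrollments a
LEFT JOIN courses b ON a.course_id = b.id

Result:
student | course   
--------+----------
Alice   | Biology  
Tina    | Physics  
Rosa    | Economics
Dave    | NULL     


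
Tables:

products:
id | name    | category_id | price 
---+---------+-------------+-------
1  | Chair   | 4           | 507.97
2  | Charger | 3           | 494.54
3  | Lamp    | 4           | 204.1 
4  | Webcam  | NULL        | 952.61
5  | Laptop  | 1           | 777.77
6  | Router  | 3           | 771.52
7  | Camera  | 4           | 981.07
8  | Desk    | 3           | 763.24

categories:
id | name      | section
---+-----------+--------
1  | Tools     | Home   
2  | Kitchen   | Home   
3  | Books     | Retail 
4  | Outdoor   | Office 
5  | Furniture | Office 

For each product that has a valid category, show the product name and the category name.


INNER JOIN keeps only products rows whose category_id matches an id in categories. Walk through each product:
  - product 1 (Chair): category_id=4 -> matches Outdoor
  - product 2 (Charger): category_id=3 -> matches Books
  - product 3 (Lamp): category_id=4 -> matches Outdoor
  - product 4 (Webcam): category_id=NULL, no match -> dropped
  - product 5 (Laptop): category_id=1 -> matches Tools
  - product 6 (Router): category_id=3 -> matches Books
  - product 7 (Camera): category_id=4 -> matches Outdoor
  - product 8 (Desk): category_id=3 -> matches Books
So 1 of 8 rows is dropped.

SQL:
SELECT a.name, b.name AS category
FROM products a
INNER JOIN categories b ON a.category_id = b.id

Result:
name    | category
--------+---------
Chair   | Outdoor 
Charger | Books   
Lamp    | Outdoor 
Laptop  | Tools   
Router  | Books   
Camera  | Outdoor 
Desk    | Books   


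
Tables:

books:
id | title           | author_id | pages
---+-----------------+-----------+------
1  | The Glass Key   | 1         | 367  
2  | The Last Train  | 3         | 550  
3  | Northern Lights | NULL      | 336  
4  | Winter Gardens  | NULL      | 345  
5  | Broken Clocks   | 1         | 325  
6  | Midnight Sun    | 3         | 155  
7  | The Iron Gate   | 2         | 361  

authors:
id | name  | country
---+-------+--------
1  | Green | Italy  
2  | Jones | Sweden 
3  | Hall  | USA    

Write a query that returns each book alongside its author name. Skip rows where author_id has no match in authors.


INNER JOIN keeps only books rows whose author_id matches an id in authors. Walk through each book:
  - book 1 (The Glass Key): author_id=1 -> matches Green
  - book 2 (The Last Train): author_id=3 -> matches Hall
  - book 3 (Northern Lights): author_id=NULL, no match -> dropped
  - book 4 (Winter Gardens): author_id=NULL, no match -> dropped
  - book 5 (Broken Clocks): author_id=1 -> matches Green
  - book 6 (Midnight Sun): author_id=3 -> matches Hall
  - book 7 (The Iron Gate): author_id=2 -> matches Jones
So 2 of 7 rows are dropped.

SQL:
SELECT a.title, b.name AS author
FROM books a
INNER JOIN authors b ON a.author_id = b.id

Result:
title          | author
---------------+-------
The Glass Key  | Green 
The Last Train | Hall  
Broken Clocks  | Green 
Midnight Sun   | Hall  
The Iron Gate  | Jones 


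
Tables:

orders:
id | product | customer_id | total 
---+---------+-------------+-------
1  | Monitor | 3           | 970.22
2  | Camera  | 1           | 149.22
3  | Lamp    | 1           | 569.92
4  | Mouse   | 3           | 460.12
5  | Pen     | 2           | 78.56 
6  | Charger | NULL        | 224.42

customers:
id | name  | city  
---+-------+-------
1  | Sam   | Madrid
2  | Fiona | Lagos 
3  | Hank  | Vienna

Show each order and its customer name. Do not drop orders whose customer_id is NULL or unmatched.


LEFT JOIN keeps every row from orders (the left table); where customer_id has no match in customers, the customer columns become NULL. Walk through each order:
  - order 1 (Monitor): customer_id=3 -> matches Hank
  - order 2 (Camera): customer_id=1 -> matches Sam
  - order 3 (Lamp): customer_id=1 -> matches Sam
  - order 4 (Mouse): customer_id=3 -> matches Hank
  - order 5 (Pen): customer_id=2 -> matches Fiona
  - order 6 (Charger): customer_id=NULL, no match -> kept with NULL
All 6 rows appear; 1 has NULL customer.

SQL:
SELECT a.product, b.name AS customer
FROM orders a
LEFT JOIN customers b ON a.customer_id = b.id

Result:
product | customer
--------+---------
Monitor | Hank    
Camera  | Sam     
Lamp    | Sam     
Mouse   | Hank    
Pen     | Fiona   
Charger | NULL    


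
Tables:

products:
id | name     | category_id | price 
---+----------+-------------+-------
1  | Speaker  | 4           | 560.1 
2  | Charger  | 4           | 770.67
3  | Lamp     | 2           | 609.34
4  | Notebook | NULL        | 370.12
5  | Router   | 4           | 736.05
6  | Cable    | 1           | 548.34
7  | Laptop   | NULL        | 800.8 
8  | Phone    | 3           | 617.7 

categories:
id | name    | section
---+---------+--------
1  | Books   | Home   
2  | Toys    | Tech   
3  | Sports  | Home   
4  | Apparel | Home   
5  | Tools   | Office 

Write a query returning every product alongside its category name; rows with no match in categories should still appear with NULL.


LEFT JOIN keeps every row from products (the left table); where category_id has no match in categories, the category columns become NULL. Walk through each product:
  - product 1 (Speaker): category_id=4 -> matches Apparel
  - product 2 (Charger): category_id=4 -> matches Apparel
  - product 3 (Lamp): category_id=2 -> matches Toys
  - product 4 (Notebook): category_id=NULL, no match -> kept with NULL
  - product 5 (Router): category_id=4 -> matches Apparel
  - product 6 (Cable): category_id=1 -> matches Books
  - product 7 (Laptop): category_id=NULL, no match -> kept with NULL
  - product 8 (Phone): category_id=3 -> matches Sports
All 8 rows appear; 2 have NULL category.

SQL:
SELECT a.name, b.name AS category
FROM products a
LEFT JOIN categories b ON a.category_id = b.id

Result:
name     | category
---------+---------
Speaker  | Apparel 
Charger  | Apparel 
Lamp     | Toys    
Notebook | NULL    
Router   | Apparel 
Cable    | Books   
Laptop   | NULL    
Phone    | Sports  


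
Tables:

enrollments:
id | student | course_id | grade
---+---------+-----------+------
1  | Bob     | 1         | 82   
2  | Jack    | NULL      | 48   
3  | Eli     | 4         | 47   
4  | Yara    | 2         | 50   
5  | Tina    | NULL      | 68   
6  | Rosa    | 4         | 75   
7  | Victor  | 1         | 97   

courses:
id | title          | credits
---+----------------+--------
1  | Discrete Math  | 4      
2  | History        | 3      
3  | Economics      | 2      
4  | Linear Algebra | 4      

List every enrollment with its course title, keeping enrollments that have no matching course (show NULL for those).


LEFT JOIN keeps every row from enrollments (the left table); where course_id has no match in courses, the course columns become NULL. Walk through each enrollment:
  - enrollment 1 (Bob): course_id=1 -> matches Discrete Math
  - enrollment 2 (Jack): course_id=NULL, no match -> kept with NULL
  - enrollment 3 (Eli): course_id=4 -> matches Linear Algebra
  - enrollment 4 (Yara): course_id=2 -> matches History
  - enrollment 5 (Tina): course_id=NULL, no match -> kept with NULL
  - enrollment 6 (Rosa): course_id=4 -> matches Linear Algebra
  - enrollment 7 (Victor): course_id=1 -> matches Discrete Math
All 7 rows appear; 2 have NULL course.

SQL:
SELECT a.student, b.title AS course
FROM enrollments a
LEFT JOIN courses b ON a.course_id = b.id

Result:
student | course        
--------+---------------
Bob     | Discrete Math 
Jack    | NULL          
Eli     | Linear Algebra
Yara    | History       
Tina    | NULL          
Rosa    | Linear Algebra
Victor  | Discrete Math 


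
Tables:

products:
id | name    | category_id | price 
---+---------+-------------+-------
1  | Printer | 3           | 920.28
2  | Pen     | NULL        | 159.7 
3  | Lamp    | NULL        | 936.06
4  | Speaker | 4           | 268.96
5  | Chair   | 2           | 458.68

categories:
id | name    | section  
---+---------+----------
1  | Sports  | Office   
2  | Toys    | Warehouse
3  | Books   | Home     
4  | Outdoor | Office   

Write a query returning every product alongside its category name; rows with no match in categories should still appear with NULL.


LEFT JOIN keeps every row from products (the left table); where category_id has no match in categories, the category columns become NULL. Walk through each product:
  - product 1 (Printer): category_id=3 -> matches Books
  - product 2 (Pen): category_id=NULL, no match -> kept with NULL
  - product 3 (Lamp): category_id=NULL, no match -> kept with NULL
  - product 4 (Speaker): category_id=4 -> matches Outdoor
  - product 5 (Chair): category_id=2 -> matches Toys
All 5 rows appear; 2 have NULL category.

SQL:
SELECT a.name, b.name AS category
FROM products a
LEFT JOIN categories b ON a.category_id = b.id

Result:
name    | category
--------+---------
Printer | Books   
Pen     | NULL    
Lamp    | NULL    
Speaker | Outdoor 
Chair   | Toys    
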